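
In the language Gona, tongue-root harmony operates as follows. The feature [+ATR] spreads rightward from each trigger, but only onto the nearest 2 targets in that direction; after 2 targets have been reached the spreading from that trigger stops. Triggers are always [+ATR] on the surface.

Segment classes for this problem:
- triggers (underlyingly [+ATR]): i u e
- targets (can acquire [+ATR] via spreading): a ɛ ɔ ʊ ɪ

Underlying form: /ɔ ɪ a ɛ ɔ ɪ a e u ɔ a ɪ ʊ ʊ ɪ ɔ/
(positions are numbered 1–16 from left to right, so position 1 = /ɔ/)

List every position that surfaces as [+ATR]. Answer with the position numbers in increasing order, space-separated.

From /e/ at 8 rightward: 9 /u/ is itself a trigger — this domain ends here.
From /u/ at 9 rightward: 10 /ɔ/ → [+ATR]; 11 /a/ → [+ATR]; bound reached.
Targets with no active source: positions 1 2 3 4 5 6 7 12 13 14 15 16 stay [-ATR].

8 9 10 11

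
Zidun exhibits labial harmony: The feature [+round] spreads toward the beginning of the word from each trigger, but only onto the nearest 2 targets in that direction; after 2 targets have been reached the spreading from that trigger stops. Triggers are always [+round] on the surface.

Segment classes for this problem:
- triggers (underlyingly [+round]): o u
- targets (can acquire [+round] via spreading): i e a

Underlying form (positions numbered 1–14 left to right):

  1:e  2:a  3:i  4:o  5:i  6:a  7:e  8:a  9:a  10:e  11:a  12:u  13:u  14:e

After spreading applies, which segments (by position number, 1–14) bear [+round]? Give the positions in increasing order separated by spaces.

From /o/ at 4 leftward: 3 /i/ → [+round]; 2 /a/ → [+round]; bound reached.
From /u/ at 12 leftward: 11 /a/ → [+round]; 10 /e/ → [+round]; bound reached.
From /u/ at 13 leftward: 12 /u/ is itself a trigger — this domain ends here.
Targets with no active source: positions 1 5 6 7 8 9 14 stay [-round].

2 3 4 10 11 12 13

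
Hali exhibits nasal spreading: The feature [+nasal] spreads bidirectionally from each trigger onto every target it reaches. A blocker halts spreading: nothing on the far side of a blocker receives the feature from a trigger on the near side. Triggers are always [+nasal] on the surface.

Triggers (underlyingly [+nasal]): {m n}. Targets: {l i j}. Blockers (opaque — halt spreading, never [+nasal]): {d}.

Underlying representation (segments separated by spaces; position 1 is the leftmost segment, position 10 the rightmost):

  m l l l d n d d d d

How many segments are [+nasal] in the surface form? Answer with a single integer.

5

From /m/ at 1 rightward: 2 /l/ → [+nasal]; 3 /l/ → [+nasal]; 4 /l/ → [+nasal]; 5 /d/ blocks.
From /m/ at 1 leftward: word edge.
From /n/ at 6 rightward: 7 /d/ blocks.
From /n/ at 6 leftward: 5 /d/ blocks.
[+nasal] positions on the surface: 1 2 3 4 6.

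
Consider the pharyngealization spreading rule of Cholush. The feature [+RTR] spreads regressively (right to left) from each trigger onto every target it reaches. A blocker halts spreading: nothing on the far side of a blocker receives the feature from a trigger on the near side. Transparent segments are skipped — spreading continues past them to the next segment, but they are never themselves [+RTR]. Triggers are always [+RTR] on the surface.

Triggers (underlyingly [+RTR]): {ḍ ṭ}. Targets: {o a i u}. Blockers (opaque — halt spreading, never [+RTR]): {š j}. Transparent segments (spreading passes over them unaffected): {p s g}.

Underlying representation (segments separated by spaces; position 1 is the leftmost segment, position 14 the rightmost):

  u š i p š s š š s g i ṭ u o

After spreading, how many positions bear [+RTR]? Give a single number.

From /ṭ/ at 12 leftward: 11 /i/ → [+RTR]; 10 /g/ transparent; 9 /s/ transparent; 8 /š/ blocks.
Targets with no active source: positions 1 3 13 14 stay [-emphatic].
[+RTR] positions on the surface: 11 12.

2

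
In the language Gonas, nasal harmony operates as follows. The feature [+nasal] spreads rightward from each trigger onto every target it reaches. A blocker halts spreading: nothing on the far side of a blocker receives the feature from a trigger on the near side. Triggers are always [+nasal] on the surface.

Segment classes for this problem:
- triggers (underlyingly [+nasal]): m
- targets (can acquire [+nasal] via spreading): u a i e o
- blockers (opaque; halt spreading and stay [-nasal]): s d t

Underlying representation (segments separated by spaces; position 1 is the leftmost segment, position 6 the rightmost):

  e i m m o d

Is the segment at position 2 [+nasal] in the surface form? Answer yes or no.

From /m/ at 3 rightward: 4 /m/ is itself a trigger — this domain ends here.
From /m/ at 4 rightward: 5 /o/ → [+nasal]; 6 /d/ blocks.
Targets with no active source: positions 1 2 stay [-nasal].
[+nasal] positions on the surface: 3 4 5.

no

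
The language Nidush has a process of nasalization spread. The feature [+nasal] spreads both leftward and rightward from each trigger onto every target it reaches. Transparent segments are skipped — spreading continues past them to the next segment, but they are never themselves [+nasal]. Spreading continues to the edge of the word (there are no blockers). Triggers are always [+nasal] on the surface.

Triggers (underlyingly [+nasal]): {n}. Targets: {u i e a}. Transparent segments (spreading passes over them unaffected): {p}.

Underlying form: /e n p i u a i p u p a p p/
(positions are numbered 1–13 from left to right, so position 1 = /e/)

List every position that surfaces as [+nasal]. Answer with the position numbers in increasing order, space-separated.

1 2 4 5 6 7 9 11

From /n/ at 2 rightward: 3 /p/ transparent; 4 /i/ → [+nasal]; 5 /u/ → [+nasal]; 6 /a/ → [+nasal]; 7 /i/ → [+nasal]; 8 /p/ transparent; 9 /u/ → [+nasal]; 10 /p/ transparent; 11 /a/ → [+nasal]; 12 /p/ transparent; 13 /p/ transparent; word edge.
From /n/ at 2 leftward: 1 /e/ → [+nasal]; word edge.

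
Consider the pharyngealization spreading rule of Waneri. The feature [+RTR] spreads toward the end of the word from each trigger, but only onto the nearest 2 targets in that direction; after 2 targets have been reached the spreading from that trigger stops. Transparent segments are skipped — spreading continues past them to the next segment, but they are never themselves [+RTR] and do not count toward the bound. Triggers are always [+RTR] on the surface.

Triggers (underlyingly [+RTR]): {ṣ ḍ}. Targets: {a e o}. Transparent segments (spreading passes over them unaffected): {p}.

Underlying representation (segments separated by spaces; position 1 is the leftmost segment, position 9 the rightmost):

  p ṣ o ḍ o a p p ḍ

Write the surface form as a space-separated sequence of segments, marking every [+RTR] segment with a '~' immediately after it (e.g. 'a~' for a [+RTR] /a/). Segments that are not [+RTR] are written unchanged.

p ṣ~ o~ ḍ~ o~ a~ p p ḍ~

From /ṣ/ at 2 rightward: 3 /o/ → [+RTR]; 4 /ḍ/ is itself a trigger — this domain ends here.
From /ḍ/ at 4 rightward: 5 /o/ → [+RTR]; 6 /a/ → [+RTR]; bound reached.
From /ḍ/ at 9 rightward: word edge.
[+RTR] positions on the surface: 2 3 4 5 6 9.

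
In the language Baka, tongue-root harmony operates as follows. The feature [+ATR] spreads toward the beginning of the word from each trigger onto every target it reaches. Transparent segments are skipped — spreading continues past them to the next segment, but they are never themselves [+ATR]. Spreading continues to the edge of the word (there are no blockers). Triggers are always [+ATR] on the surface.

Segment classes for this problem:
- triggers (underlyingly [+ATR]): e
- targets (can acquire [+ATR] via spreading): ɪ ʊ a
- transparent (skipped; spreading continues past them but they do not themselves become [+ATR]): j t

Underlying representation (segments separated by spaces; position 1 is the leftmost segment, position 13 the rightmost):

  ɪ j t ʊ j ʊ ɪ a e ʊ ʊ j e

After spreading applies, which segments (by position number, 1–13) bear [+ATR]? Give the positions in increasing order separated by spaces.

From /e/ at 9 leftward: 8 /a/ → [+ATR]; 7 /ɪ/ → [+ATR]; 6 /ʊ/ → [+ATR]; 5 /j/ transparent; 4 /ʊ/ → [+ATR]; 3 /t/ transparent; 2 /j/ transparent; 1 /ɪ/ → [+ATR]; word edge.
From /e/ at 13 leftward: 12 /j/ transparent; 11 /ʊ/ → [+ATR]; 10 /ʊ/ → [+ATR]; 9 /e/ is itself a trigger — this domain ends here.

1 4 6 7 8 9 10 11 13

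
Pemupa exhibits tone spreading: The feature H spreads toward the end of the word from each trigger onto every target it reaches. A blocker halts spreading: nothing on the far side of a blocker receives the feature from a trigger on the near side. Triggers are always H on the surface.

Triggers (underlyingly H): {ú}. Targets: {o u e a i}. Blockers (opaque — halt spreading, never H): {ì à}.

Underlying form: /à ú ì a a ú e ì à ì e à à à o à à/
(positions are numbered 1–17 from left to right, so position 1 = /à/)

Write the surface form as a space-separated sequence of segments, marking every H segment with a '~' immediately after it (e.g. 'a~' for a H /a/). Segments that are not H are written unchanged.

à ú~ ì a a ú~ e~ ì à ì e à à à o à à

From /ú/ at 2 rightward: 3 /ì/ blocks.
From /ú/ at 6 rightward: 7 /e/ → H; 8 /ì/ blocks.
Targets with no active source: positions 4 5 11 15 stay [-high tone].
H positions on the surface: 2 6 7.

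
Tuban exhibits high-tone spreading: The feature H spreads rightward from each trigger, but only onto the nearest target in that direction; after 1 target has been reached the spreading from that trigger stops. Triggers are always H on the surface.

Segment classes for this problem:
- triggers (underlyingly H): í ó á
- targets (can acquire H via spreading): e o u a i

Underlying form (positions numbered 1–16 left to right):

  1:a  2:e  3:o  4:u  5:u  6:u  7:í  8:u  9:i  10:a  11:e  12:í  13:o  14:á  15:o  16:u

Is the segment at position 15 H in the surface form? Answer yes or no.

yes

From /í/ at 7 rightward: 8 /u/ → H; bound reached.
From /í/ at 12 rightward: 13 /o/ → H; bound reached.
From /á/ at 14 rightward: 15 /o/ → H; bound reached.
Targets with no active source: positions 1 2 3 4 5 6 9 10 11 16 stay [-high tone].
H positions on the surface: 7 8 12 13 14 15.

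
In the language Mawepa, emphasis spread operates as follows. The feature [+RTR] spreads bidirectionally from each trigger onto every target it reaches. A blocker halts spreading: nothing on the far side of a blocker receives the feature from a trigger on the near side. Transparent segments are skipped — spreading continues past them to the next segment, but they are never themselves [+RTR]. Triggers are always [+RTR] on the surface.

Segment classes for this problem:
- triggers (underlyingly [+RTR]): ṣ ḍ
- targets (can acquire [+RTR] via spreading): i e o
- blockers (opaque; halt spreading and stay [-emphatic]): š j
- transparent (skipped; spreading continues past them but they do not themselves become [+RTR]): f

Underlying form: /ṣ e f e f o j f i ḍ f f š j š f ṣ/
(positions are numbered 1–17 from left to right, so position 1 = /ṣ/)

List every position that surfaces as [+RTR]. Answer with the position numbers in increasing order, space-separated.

From /ṣ/ at 1 rightward: 2 /e/ → [+RTR]; 3 /f/ transparent; 4 /e/ → [+RTR]; 5 /f/ transparent; 6 /o/ → [+RTR]; 7 /j/ blocks.
From /ṣ/ at 1 leftward: word edge.
From /ḍ/ at 10 rightward: 11 /f/ transparent; 12 /f/ transparent; 13 /š/ blocks.
From /ḍ/ at 10 leftward: 9 /i/ → [+RTR]; 8 /f/ transparent; 7 /j/ blocks.
From /ṣ/ at 17 rightward: word edge.
From /ṣ/ at 17 leftward: 16 /f/ transparent; 15 /š/ blocks.

1 2 4 6 9 10 17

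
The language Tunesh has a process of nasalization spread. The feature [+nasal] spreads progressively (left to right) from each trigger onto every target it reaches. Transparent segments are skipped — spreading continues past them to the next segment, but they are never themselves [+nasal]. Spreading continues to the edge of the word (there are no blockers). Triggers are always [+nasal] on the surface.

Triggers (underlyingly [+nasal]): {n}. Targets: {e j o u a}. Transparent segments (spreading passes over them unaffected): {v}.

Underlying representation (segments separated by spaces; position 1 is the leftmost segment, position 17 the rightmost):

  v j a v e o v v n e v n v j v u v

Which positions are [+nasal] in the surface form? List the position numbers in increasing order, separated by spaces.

9 10 12 14 16

From /n/ at 9 rightward: 10 /e/ → [+nasal]; 11 /v/ transparent; 12 /n/ is itself a trigger — this domain ends here.
From /n/ at 12 rightward: 13 /v/ transparent; 14 /j/ → [+nasal]; 15 /v/ transparent; 16 /u/ → [+nasal]; 17 /v/ transparent; word edge.
Targets with no active source: positions 2 3 5 6 stay [-nasal].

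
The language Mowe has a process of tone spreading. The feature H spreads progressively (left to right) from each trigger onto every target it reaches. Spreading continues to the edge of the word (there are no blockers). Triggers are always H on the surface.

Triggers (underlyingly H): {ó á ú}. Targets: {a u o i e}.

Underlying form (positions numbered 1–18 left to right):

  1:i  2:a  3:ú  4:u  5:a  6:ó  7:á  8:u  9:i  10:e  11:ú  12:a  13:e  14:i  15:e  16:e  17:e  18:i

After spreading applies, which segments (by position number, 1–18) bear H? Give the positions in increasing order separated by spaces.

3 4 5 6 7 8 9 10 11 12 13 14 15 16 17 18

From /ú/ at 3 rightward: 4 /u/ → H; 5 /a/ → H; 6 /ó/ is itself a trigger — this domain ends here.
From /ó/ at 6 rightward: 7 /á/ is itself a trigger — this domain ends here.
From /á/ at 7 rightward: 8 /u/ → H; 9 /i/ → H; 10 /e/ → H; 11 /ú/ is itself a trigger — this domain ends here.
From /ú/ at 11 rightward: 12 /a/ → H; 13 /e/ → H; 14 /i/ → H; 15 /e/ → H; 16 /e/ → H; 17 /e/ → H; 18 /i/ → H; word edge.
Targets with no active source: positions 1 2 stay [-high tone].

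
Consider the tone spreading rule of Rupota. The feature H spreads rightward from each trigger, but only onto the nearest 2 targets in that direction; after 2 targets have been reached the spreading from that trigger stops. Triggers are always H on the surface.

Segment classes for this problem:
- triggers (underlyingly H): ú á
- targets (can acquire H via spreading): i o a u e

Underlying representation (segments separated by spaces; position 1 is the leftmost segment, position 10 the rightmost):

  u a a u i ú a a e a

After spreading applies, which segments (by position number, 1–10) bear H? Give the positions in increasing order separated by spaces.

6 7 8

From /ú/ at 6 rightward: 7 /a/ → H; 8 /a/ → H; bound reached.
Targets with no active source: positions 1 2 3 4 5 9 10 stay [-high tone].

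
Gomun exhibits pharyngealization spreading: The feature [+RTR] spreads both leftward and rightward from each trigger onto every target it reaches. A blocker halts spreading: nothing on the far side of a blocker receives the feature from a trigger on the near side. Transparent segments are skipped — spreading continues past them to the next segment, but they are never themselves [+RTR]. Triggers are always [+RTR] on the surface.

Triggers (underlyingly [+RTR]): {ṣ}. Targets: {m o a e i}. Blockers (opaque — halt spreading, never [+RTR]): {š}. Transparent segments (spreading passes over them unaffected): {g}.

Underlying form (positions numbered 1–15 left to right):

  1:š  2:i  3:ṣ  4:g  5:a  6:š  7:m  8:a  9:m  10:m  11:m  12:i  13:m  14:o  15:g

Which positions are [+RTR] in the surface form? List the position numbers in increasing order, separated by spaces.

From /ṣ/ at 3 rightward: 4 /g/ transparent; 5 /a/ → [+RTR]; 6 /š/ blocks.
From /ṣ/ at 3 leftward: 2 /i/ → [+RTR]; 1 /š/ blocks.
Targets with no active source: positions 7 8 9 10 11 12 13 14 stay [-emphatic].

2 3 5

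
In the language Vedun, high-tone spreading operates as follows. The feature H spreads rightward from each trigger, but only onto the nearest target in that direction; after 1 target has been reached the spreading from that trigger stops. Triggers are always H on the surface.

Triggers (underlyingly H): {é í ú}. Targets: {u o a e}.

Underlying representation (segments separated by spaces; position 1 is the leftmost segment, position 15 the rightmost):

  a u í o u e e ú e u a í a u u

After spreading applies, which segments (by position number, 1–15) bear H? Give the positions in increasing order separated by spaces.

3 4 8 9 12 13

From /í/ at 3 rightward: 4 /o/ → H; bound reached.
From /ú/ at 8 rightward: 9 /e/ → H; bound reached.
From /í/ at 12 rightward: 13 /a/ → H; bound reached.
Targets with no active source: positions 1 2 5 6 7 10 11 14 15 stay [-high tone].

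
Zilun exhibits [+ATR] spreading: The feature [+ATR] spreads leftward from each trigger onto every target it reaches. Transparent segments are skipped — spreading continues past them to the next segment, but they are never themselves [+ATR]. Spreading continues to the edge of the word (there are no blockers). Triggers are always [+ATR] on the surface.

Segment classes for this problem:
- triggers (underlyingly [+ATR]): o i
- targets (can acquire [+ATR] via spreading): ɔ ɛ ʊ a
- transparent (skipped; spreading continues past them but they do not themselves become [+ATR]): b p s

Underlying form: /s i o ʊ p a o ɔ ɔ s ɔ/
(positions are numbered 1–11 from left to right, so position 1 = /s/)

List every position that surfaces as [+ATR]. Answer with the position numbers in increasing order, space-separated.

2 3 4 6 7

From /i/ at 2 leftward: 1 /s/ transparent; word edge.
From /o/ at 3 leftward: 2 /i/ is itself a trigger — this domain ends here.
From /o/ at 7 leftward: 6 /a/ → [+ATR]; 5 /p/ transparent; 4 /ʊ/ → [+ATR]; 3 /o/ is itself a trigger — this domain ends here.
Targets with no active source: positions 8 9 11 stay [-ATR].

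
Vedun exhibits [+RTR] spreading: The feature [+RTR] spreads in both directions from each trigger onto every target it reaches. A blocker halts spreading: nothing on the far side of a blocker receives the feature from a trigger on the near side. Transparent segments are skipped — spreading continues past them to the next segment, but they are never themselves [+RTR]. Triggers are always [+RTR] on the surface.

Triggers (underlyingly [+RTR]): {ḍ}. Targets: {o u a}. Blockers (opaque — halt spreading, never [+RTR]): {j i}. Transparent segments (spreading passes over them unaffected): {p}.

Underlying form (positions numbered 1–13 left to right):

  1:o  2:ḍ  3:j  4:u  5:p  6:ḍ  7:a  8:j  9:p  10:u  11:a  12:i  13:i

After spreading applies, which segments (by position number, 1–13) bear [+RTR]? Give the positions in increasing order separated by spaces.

1 2 4 6 7

From /ḍ/ at 2 rightward: 3 /j/ blocks.
From /ḍ/ at 2 leftward: 1 /o/ → [+RTR]; word edge.
From /ḍ/ at 6 rightward: 7 /a/ → [+RTR]; 8 /j/ blocks.
From /ḍ/ at 6 leftward: 5 /p/ transparent; 4 /u/ → [+RTR]; 3 /j/ blocks.
Targets with no active source: positions 10 11 stay [-emphatic].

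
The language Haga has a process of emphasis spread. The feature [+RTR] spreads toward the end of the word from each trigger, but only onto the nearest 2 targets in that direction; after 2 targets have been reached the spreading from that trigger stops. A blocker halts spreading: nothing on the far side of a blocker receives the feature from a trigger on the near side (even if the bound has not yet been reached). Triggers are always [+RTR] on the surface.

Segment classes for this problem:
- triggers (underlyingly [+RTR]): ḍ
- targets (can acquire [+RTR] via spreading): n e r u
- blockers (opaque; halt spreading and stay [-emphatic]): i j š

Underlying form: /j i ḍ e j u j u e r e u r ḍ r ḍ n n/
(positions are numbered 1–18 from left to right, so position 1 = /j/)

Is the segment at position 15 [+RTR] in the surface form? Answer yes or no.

yes

From /ḍ/ at 3 rightward: 4 /e/ → [+RTR]; 5 /j/ blocks.
From /ḍ/ at 14 rightward: 15 /r/ → [+RTR]; 16 /ḍ/ is itself a trigger — this domain ends here.
From /ḍ/ at 16 rightward: 17 /n/ → [+RTR]; 18 /n/ → [+RTR]; bound reached.
Targets with no active source: positions 6 8 9 10 11 12 13 stay [-emphatic].
[+RTR] positions on the surface: 3 4 14 15 16 17 18.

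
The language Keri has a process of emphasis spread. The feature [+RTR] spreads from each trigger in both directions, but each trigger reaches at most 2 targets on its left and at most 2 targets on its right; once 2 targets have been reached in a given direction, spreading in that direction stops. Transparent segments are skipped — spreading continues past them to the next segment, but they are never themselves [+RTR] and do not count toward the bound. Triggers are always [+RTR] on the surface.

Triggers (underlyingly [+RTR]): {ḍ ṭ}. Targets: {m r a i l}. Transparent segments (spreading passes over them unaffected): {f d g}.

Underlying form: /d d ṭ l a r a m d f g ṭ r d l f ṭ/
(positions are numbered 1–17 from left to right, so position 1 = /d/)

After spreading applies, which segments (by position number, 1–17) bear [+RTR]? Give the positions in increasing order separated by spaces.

3 4 5 7 8 12 13 15 17

From /ṭ/ at 3 rightward: 4 /l/ → [+RTR]; 5 /a/ → [+RTR]; bound reached.
From /ṭ/ at 3 leftward: 2 /d/ transparent; 1 /d/ transparent; word edge.
From /ṭ/ at 12 rightward: 13 /r/ → [+RTR]; 14 /d/ transparent; 15 /l/ → [+RTR]; bound reached.
From /ṭ/ at 12 leftward: 11 /g/ transparent; 10 /f/ transparent; 9 /d/ transparent; 8 /m/ → [+RTR]; 7 /a/ → [+RTR]; bound reached.
From /ṭ/ at 17 rightward: word edge.
From /ṭ/ at 17 leftward: 16 /f/ transparent; 15 /l/ → [+RTR]; 14 /d/ transparent; 13 /r/ → [+RTR]; bound reached.
Target with no active source: position 6 stays [-emphatic].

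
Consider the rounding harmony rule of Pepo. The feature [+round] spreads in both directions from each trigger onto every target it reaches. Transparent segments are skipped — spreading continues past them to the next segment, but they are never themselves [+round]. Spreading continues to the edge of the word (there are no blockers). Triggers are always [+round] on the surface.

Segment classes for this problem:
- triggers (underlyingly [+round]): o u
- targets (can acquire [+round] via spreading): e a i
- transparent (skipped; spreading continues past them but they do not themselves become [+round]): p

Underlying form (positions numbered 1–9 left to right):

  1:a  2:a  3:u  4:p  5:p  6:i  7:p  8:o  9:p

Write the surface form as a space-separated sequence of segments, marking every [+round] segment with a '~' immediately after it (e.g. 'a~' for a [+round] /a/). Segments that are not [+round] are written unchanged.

From /u/ at 3 rightward: 4 /p/ transparent; 5 /p/ transparent; 6 /i/ → [+round]; 7 /p/ transparent; 8 /o/ is itself a trigger — this domain ends here.
From /u/ at 3 leftward: 2 /a/ → [+round]; 1 /a/ → [+round]; word edge.
From /o/ at 8 rightward: 9 /p/ transparent; word edge.
From /o/ at 8 leftward: 7 /p/ transparent; 6 /i/ → [+round]; 5 /p/ transparent; 4 /p/ transparent; 3 /u/ is itself a trigger — this domain ends here.
[+round] positions on the surface: 1 2 3 6 8.

a~ a~ u~ p p i~ p o~ p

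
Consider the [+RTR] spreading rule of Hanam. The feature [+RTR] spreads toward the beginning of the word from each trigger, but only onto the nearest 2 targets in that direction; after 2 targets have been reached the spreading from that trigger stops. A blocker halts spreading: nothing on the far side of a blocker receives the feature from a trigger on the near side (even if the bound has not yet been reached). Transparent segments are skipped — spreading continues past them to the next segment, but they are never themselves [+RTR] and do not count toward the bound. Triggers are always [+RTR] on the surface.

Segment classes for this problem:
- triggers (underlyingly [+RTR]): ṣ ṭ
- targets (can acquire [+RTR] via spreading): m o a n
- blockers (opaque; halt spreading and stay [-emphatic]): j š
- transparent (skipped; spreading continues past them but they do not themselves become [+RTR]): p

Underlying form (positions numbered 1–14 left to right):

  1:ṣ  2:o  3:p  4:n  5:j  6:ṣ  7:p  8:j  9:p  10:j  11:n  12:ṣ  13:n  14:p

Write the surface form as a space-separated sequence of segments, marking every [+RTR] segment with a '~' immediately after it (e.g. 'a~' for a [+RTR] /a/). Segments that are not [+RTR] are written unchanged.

ṣ~ o p n j ṣ~ p j p j n~ ṣ~ n p

From /ṣ/ at 1 leftward: word edge.
From /ṣ/ at 6 leftward: 5 /j/ blocks.
From /ṣ/ at 12 leftward: 11 /n/ → [+RTR]; 10 /j/ blocks.
Targets with no active source: positions 2 4 13 stay [-emphatic].
[+RTR] positions on the surface: 1 6 11 12.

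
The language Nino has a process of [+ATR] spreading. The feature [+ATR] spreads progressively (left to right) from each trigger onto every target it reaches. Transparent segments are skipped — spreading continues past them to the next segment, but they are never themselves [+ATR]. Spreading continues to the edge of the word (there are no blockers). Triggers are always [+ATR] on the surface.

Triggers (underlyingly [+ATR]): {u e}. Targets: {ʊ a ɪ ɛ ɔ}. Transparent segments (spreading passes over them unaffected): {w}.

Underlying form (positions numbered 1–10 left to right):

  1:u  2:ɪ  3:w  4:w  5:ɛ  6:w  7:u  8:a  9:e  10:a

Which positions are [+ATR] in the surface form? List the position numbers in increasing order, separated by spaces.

1 2 5 7 8 9 10

From /u/ at 1 rightward: 2 /ɪ/ → [+ATR]; 3 /w/ transparent; 4 /w/ transparent; 5 /ɛ/ → [+ATR]; 6 /w/ transparent; 7 /u/ is itself a trigger — this domain ends here.
From /u/ at 7 rightward: 8 /a/ → [+ATR]; 9 /e/ is itself a trigger — this domain ends here.
From /e/ at 9 rightward: 10 /a/ → [+ATR]; word edge.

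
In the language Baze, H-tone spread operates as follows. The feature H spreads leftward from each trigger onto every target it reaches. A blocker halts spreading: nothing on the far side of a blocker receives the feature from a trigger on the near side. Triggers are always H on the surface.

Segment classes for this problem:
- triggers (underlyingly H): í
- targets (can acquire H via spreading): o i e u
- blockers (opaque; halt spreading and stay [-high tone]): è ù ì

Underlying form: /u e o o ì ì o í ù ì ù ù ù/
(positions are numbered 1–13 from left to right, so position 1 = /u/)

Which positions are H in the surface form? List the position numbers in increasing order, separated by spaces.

From /í/ at 8 leftward: 7 /o/ → H; 6 /ì/ blocks.
Targets with no active source: positions 1 2 3 4 stay [-high tone].

7 8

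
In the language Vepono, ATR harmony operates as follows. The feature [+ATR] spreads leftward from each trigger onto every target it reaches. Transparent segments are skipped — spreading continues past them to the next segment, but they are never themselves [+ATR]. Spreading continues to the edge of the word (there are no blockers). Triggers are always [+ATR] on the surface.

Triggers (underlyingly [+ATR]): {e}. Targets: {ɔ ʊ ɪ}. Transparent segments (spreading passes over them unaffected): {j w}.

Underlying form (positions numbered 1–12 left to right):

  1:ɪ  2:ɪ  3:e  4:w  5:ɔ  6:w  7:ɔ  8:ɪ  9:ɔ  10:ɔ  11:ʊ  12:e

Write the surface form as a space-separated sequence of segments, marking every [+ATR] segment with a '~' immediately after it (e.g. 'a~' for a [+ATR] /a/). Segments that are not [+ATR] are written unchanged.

ɪ~ ɪ~ e~ w ɔ~ w ɔ~ ɪ~ ɔ~ ɔ~ ʊ~ e~

From /e/ at 3 leftward: 2 /ɪ/ → [+ATR]; 1 /ɪ/ → [+ATR]; word edge.
From /e/ at 12 leftward: 11 /ʊ/ → [+ATR]; 10 /ɔ/ → [+ATR]; 9 /ɔ/ → [+ATR]; 8 /ɪ/ → [+ATR]; 7 /ɔ/ → [+ATR]; 6 /w/ transparent; 5 /ɔ/ → [+ATR]; 4 /w/ transparent; 3 /e/ is itself a trigger — this domain ends here.
[+ATR] positions on the surface: 1 2 3 5 7 8 9 10 11 12.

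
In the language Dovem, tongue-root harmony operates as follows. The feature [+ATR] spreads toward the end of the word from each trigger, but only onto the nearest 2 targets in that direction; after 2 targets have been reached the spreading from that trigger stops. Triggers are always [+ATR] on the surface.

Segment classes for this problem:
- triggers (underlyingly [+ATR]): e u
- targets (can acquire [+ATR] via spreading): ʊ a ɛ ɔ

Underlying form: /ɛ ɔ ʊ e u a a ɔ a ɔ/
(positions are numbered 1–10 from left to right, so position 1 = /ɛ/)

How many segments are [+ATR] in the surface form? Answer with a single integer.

From /e/ at 4 rightward: 5 /u/ is itself a trigger — this domain ends here.
From /u/ at 5 rightward: 6 /a/ → [+ATR]; 7 /a/ → [+ATR]; bound reached.
Targets with no active source: positions 1 2 3 8 9 10 stay [-ATR].
[+ATR] positions on the surface: 4 5 6 7.

4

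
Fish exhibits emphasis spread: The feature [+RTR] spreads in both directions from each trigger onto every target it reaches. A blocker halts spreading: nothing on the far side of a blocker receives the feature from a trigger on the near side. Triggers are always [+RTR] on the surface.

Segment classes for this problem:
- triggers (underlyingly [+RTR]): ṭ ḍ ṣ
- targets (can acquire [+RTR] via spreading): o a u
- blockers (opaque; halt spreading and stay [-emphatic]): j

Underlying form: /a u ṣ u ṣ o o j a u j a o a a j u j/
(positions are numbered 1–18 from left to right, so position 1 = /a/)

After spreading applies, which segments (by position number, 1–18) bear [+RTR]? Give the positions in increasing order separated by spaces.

From /ṣ/ at 3 rightward: 4 /u/ → [+RTR]; 5 /ṣ/ is itself a trigger — this domain ends here.
From /ṣ/ at 3 leftward: 2 /u/ → [+RTR]; 1 /a/ → [+RTR]; word edge.
From /ṣ/ at 5 rightward: 6 /o/ → [+RTR]; 7 /o/ → [+RTR]; 8 /j/ blocks.
From /ṣ/ at 5 leftward: 4 /u/ → [+RTR]; 3 /ṣ/ is itself a trigger — this domain ends here.
Targets with no active source: positions 9 10 12 13 14 15 17 stay [-emphatic].

1 2 3 4 5 6 7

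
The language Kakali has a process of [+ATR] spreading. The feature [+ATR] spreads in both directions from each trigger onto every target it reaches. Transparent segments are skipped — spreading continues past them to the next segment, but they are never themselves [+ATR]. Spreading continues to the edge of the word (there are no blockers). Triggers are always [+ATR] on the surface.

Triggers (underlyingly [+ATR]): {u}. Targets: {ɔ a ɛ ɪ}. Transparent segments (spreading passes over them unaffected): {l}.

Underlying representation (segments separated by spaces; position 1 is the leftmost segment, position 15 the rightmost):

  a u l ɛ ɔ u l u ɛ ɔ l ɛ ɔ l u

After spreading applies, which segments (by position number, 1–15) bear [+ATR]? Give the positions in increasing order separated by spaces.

From /u/ at 2 rightward: 3 /l/ transparent; 4 /ɛ/ → [+ATR]; 5 /ɔ/ → [+ATR]; 6 /u/ is itself a trigger — this domain ends here.
From /u/ at 2 leftward: 1 /a/ → [+ATR]; word edge.
From /u/ at 6 rightward: 7 /l/ transparent; 8 /u/ is itself a trigger — this domain ends here.
From /u/ at 6 leftward: 5 /ɔ/ → [+ATR]; 4 /ɛ/ → [+ATR]; 3 /l/ transparent; 2 /u/ is itself a trigger — this domain ends here.
From /u/ at 8 rightward: 9 /ɛ/ → [+ATR]; 10 /ɔ/ → [+ATR]; 11 /l/ transparent; 12 /ɛ/ → [+ATR]; 13 /ɔ/ → [+ATR]; 14 /l/ transparent; 15 /u/ is itself a trigger — this domain ends here.
From /u/ at 8 leftward: 7 /l/ transparent; 6 /u/ is itself a trigger — this domain ends here.
From /u/ at 15 rightward: word edge.
From /u/ at 15 leftward: 14 /l/ transparent; 13 /ɔ/ → [+ATR]; 12 /ɛ/ → [+ATR]; 11 /l/ transparent; 10 /ɔ/ → [+ATR]; 9 /ɛ/ → [+ATR]; 8 /u/ is itself a trigger — this domain ends here.

1 2 4 5 6 8 9 10 12 13 15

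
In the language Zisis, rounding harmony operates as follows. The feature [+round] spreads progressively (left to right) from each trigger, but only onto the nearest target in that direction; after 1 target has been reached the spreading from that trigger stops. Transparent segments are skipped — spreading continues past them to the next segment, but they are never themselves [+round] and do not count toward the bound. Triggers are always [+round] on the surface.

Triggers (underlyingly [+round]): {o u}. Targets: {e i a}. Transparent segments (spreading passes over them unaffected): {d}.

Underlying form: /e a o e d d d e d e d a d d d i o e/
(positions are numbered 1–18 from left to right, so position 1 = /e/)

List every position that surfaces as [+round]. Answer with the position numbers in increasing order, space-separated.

From /o/ at 3 rightward: 4 /e/ → [+round]; bound reached.
From /o/ at 17 rightward: 18 /e/ → [+round]; bound reached.
Targets with no active source: positions 1 2 8 10 12 16 stay [-round].

3 4 17 18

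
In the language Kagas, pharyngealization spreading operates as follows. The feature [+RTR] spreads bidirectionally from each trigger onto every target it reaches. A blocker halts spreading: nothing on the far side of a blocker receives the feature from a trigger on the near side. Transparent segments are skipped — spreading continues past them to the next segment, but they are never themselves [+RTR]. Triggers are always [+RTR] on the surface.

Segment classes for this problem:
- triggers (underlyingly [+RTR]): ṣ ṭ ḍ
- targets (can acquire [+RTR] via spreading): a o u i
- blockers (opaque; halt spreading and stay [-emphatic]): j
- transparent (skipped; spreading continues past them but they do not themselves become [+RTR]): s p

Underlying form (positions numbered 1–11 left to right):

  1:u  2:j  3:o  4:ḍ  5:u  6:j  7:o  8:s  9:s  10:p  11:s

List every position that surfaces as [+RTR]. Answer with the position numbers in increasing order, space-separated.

From /ḍ/ at 4 rightward: 5 /u/ → [+RTR]; 6 /j/ blocks.
From /ḍ/ at 4 leftward: 3 /o/ → [+RTR]; 2 /j/ blocks.
Targets with no active source: positions 1 7 stay [-emphatic].

3 4 5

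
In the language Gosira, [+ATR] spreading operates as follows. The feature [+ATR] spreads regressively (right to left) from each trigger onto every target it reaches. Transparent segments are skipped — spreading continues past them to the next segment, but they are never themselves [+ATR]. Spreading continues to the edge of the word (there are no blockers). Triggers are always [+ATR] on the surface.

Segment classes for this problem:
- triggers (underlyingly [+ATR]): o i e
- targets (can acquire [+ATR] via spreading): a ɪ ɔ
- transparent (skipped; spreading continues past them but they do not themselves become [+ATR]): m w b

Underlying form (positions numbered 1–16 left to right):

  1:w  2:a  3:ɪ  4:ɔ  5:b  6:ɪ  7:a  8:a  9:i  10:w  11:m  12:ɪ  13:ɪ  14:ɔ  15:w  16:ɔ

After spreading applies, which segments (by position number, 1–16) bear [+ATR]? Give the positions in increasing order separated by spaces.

From /i/ at 9 leftward: 8 /a/ → [+ATR]; 7 /a/ → [+ATR]; 6 /ɪ/ → [+ATR]; 5 /b/ transparent; 4 /ɔ/ → [+ATR]; 3 /ɪ/ → [+ATR]; 2 /a/ → [+ATR]; 1 /w/ transparent; word edge.
Targets with no active source: positions 12 13 14 16 stay [-ATR].

2 3 4 6 7 8 9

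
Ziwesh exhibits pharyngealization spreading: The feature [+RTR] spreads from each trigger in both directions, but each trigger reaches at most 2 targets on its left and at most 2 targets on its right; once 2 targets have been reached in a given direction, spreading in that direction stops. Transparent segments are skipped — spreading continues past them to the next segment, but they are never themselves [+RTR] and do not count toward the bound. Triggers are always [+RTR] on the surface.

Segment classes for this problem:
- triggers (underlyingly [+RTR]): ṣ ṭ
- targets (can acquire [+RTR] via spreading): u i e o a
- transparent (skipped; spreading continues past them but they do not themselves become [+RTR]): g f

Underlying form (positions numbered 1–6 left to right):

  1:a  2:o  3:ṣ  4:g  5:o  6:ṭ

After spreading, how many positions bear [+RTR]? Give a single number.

From /ṣ/ at 3 rightward: 4 /g/ transparent; 5 /o/ → [+RTR]; 6 /ṭ/ is itself a trigger — this domain ends here.
From /ṣ/ at 3 leftward: 2 /o/ → [+RTR]; 1 /a/ → [+RTR]; bound reached.
From /ṭ/ at 6 rightward: word edge.
From /ṭ/ at 6 leftward: 5 /o/ → [+RTR]; 4 /g/ transparent; 3 /ṣ/ is itself a trigger — this domain ends here.
[+RTR] positions on the surface: 1 2 3 5 6.

5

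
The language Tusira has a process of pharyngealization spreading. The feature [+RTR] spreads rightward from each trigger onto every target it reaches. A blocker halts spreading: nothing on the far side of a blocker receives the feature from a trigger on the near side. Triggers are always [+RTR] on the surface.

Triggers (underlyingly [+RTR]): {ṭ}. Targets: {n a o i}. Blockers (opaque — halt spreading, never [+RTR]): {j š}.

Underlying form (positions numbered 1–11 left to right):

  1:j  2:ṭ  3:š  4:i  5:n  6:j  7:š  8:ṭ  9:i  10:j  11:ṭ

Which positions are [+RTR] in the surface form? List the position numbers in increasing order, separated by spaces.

2 8 9 11

From /ṭ/ at 2 rightward: 3 /š/ blocks.
From /ṭ/ at 8 rightward: 9 /i/ → [+RTR]; 10 /j/ blocks.
From /ṭ/ at 11 rightward: word edge.
Targets with no active source: positions 4 5 stay [-emphatic].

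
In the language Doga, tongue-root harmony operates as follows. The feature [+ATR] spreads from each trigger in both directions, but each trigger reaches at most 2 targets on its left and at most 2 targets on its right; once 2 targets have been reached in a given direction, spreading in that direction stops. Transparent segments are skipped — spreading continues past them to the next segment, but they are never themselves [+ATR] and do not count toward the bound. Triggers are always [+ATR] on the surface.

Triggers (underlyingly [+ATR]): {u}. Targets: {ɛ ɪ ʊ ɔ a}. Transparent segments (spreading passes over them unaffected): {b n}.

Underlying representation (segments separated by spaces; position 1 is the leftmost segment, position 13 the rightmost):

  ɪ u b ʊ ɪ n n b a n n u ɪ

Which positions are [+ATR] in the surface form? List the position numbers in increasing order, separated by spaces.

From /u/ at 2 rightward: 3 /b/ transparent; 4 /ʊ/ → [+ATR]; 5 /ɪ/ → [+ATR]; bound reached.
From /u/ at 2 leftward: 1 /ɪ/ → [+ATR]; word edge.
From /u/ at 12 rightward: 13 /ɪ/ → [+ATR]; word edge.
From /u/ at 12 leftward: 11 /n/ transparent; 10 /n/ transparent; 9 /a/ → [+ATR]; 8 /b/ transparent; 7 /n/ transparent; 6 /n/ transparent; 5 /ɪ/ → [+ATR]; bound reached.

1 2 4 5 9 12 13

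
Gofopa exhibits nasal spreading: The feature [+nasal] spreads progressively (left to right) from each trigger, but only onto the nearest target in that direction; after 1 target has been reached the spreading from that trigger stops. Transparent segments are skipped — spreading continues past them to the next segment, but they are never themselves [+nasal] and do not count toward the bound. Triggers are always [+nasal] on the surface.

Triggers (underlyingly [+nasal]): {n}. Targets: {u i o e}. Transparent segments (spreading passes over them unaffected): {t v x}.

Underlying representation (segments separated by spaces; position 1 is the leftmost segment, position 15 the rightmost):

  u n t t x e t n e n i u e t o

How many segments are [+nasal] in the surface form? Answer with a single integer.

From /n/ at 2 rightward: 3 /t/ transparent; 4 /t/ transparent; 5 /x/ transparent; 6 /e/ → [+nasal]; bound reached.
From /n/ at 8 rightward: 9 /e/ → [+nasal]; bound reached.
From /n/ at 10 rightward: 11 /i/ → [+nasal]; bound reached.
Targets with no active source: positions 1 12 13 15 stay [-nasal].
[+nasal] positions on the surface: 2 6 8 9 10 11.

6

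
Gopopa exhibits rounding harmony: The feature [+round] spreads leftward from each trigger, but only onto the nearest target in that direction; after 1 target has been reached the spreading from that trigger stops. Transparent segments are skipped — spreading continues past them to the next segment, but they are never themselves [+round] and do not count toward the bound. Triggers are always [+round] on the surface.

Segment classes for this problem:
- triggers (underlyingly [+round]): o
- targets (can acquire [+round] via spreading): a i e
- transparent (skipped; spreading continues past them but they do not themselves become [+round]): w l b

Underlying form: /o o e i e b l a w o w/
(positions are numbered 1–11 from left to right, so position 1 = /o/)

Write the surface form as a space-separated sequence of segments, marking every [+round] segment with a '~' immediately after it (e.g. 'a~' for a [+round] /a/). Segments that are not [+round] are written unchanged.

From /o/ at 1 leftward: word edge.
From /o/ at 2 leftward: 1 /o/ is itself a trigger — this domain ends here.
From /o/ at 10 leftward: 9 /w/ transparent; 8 /a/ → [+round]; bound reached.
Targets with no active source: positions 3 4 5 stay [-round].
[+round] positions on the surface: 1 2 8 10.

o~ o~ e i e b l a~ w o~ w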